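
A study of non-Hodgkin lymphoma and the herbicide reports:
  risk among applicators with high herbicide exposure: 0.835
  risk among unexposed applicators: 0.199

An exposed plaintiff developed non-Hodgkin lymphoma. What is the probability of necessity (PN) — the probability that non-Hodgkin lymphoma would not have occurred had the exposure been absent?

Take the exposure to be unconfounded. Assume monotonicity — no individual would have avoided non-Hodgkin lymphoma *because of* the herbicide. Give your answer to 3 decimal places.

PN ≈ 0.762

Let p₁ = 0.835, p₀ = 0.199.
Under exogeneity and monotonicity, PN = (p₁ − p₀) / p₁.
PN = (0.835 − 0.199) / 0.835 = 0.636 / 0.835 ≈ 0.7617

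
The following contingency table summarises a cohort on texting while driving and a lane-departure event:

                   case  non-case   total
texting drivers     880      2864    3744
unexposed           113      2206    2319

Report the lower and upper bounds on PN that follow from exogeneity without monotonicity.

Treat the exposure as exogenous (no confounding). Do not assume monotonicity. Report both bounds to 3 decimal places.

p₁ = P(outcome | exposed) = 880/3744 = 0.23504
p₀ = P(outcome | unexposed) = 113/2319 = 0.048728
Under exogeneity alone the bounds on PN are max{0,(p₁−p₀)/p₁} ≤ PN ≤ min{1,(1−p₀)/p₁}.
  lower = (p₁ − p₀)/p₁ = 0.18631 / 0.23504 ≈ 0.7927
  upper = min{1, (1 − p₀)/p₁} = 0.95127 / 0.23504 ≈ 4.0472 → capped at 1

0.793 ≤ PN ≤ 1.000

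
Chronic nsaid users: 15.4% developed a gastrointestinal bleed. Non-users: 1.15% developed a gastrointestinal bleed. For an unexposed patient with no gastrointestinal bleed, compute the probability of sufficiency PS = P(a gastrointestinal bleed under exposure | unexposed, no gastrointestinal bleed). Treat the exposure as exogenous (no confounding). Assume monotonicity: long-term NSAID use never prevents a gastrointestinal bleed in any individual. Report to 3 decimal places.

p₁ = 0.154, p₀ = 0.0115.
Under exogeneity and monotonicity, PS = (p₁ − p₀) / (1 − p₀).
PS = (0.154 − 0.0115) / (1 − 0.0115) = 0.1425 / 0.9885 ≈ 0.1442

PS ≈ 0.144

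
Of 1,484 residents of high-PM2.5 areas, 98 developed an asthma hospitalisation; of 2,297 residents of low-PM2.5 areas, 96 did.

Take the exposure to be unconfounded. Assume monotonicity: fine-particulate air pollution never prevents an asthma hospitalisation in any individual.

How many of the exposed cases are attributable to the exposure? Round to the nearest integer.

p₁ = P(outcome | exposed) = 98/1484 = 0.066038
p₀ = P(outcome | unexposed) = 96/2297 = 0.041794
PN = (p₁ − p₀)/p₁ = (0.066038 − 0.041794) / 0.066038 ≈ 0.36712.
Attributable cases ≈ PN × (exposed cases) = 0.36712 × 98 ≈ 35.98.

about 36 cases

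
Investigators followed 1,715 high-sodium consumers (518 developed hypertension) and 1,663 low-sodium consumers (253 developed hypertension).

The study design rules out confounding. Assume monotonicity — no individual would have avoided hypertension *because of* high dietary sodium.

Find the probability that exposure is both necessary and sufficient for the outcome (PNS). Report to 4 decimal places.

PNS ≈ 0.1499

p₁ = P(outcome | exposed) = 518/1715 = 0.30204
p₀ = P(outcome | unexposed) = 253/1663 = 0.15213
Under exogeneity and monotonicity, PNS = p₁ − p₀.
PNS = 0.30204 − 0.15213 = 0.14991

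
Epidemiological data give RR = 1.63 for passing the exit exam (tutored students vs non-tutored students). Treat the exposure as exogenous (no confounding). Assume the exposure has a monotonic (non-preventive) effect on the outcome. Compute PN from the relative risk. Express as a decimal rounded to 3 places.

PN ≈ 0.387

Under exogeneity and monotonicity, PN = (RR − 1) / RR = 1 − 1/RR.
PN = (1.63 − 1) / 1.63 = 0.63 / 1.63 ≈ 0.3865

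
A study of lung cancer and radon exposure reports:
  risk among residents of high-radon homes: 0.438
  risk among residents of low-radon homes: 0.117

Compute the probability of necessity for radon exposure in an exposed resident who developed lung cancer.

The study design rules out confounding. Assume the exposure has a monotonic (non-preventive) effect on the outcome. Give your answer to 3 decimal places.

PN ≈ 0.733

Let p₁ = 0.438, p₀ = 0.117.
Under exogeneity and monotonicity, PN = (p₁ − p₀) / p₁.
PN = (0.438 − 0.117) / 0.438 = 0.321 / 0.438 ≈ 0.7329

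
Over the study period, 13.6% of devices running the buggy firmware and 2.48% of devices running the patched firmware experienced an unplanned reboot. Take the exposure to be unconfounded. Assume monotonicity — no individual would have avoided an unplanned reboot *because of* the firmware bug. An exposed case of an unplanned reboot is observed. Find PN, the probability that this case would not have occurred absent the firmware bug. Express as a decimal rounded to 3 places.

PN ≈ 0.818

p₁ = 0.136, p₀ = 0.0248.
Under exogeneity and monotonicity, PN = (p₁ − p₀) / p₁.
PN = (0.136 − 0.0248) / 0.136 = 0.1112 / 0.136 ≈ 0.8176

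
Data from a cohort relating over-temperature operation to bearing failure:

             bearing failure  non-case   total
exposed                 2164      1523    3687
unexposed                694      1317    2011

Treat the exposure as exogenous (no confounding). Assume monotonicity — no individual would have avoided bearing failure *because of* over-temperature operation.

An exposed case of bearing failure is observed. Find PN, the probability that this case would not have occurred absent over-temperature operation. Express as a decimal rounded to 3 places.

p₁ = P(outcome | exposed) = 2164/3687 = 0.58693
p₀ = P(outcome | unexposed) = 694/2011 = 0.3451
Under exogeneity and monotonicity, PN = (p₁ − p₀)/p₁.
PN = (0.58693 − 0.3451) / 0.58693 ≈ 0.4120

PN ≈ 0.412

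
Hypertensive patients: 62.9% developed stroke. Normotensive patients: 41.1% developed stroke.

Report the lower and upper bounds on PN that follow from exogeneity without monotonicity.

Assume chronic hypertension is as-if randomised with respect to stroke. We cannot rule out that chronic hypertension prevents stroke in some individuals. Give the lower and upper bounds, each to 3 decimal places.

0.347 ≤ PN ≤ 0.936

p₁ = 0.629, p₀ = 0.411.
Under exogeneity alone the bounds on PN are max{0,(p₁−p₀)/p₁} ≤ PN ≤ min{1,(1−p₀)/p₁}.
  lower = (p₁ − p₀)/p₁ = 0.218 / 0.629 ≈ 0.3466
  upper = min{1, (1 − p₀)/p₁} = 0.589 / 0.629 ≈ 0.9364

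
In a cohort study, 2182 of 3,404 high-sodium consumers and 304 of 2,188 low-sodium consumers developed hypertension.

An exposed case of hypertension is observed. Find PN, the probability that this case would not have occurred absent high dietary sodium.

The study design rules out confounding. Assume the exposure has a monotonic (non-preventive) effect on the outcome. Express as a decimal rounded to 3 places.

PN ≈ 0.783

p₁ = P(outcome | exposed) = 2182/3404 = 0.64101
p₀ = P(outcome | unexposed) = 304/2188 = 0.13894
Under exogeneity and monotonicity, PN = (p₁ − p₀) / p₁.
PN = (0.64101 − 0.13894) / 0.64101 = 0.50207 / 0.64101 ≈ 0.7832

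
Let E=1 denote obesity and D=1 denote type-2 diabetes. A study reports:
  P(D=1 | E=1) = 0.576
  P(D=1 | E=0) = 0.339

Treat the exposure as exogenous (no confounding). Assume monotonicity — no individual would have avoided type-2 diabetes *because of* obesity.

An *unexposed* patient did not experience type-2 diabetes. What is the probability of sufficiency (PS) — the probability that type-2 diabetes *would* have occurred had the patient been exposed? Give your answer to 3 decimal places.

Let p₁ = 0.576, p₀ = 0.339.
Under exogeneity and monotonicity, PS = (p₁ − p₀) / (1 − p₀).
PS = (0.576 − 0.339) / (1 − 0.339) = 0.237 / 0.661 ≈ 0.3585

PS ≈ 0.359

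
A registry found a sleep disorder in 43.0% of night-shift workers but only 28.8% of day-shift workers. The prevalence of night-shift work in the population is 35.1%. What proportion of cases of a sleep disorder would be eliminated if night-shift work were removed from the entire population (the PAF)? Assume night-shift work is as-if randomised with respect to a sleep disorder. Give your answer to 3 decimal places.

p₁ = 0.43, p₀ = 0.288.
Overall risk P(Y=1) = π·p₁ + (1−π)·p₀ = 0.351×0.43 + 0.649×0.288 = 0.33784.
Under exogeneity, PAF = [P(Y=1) − p₀] / P(Y=1).
PAF = (0.33784 − 0.288) / 0.33784 ≈ 0.1475

PAF ≈ 0.148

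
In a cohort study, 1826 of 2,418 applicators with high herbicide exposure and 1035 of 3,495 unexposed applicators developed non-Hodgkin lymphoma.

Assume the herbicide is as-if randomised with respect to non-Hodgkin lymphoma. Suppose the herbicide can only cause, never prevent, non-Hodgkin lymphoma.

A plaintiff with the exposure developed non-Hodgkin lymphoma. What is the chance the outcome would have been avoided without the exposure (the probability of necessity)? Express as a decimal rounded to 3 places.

p₁ = P(outcome | exposed) = 1826/2418 = 0.75517
p₀ = P(outcome | unexposed) = 1035/3495 = 0.29614
Under exogeneity and monotonicity, PN = (p₁ − p₀) / p₁.
PN = (0.75517 − 0.29614) / 0.75517 = 0.45903 / 0.75517 ≈ 0.6079

PN ≈ 0.608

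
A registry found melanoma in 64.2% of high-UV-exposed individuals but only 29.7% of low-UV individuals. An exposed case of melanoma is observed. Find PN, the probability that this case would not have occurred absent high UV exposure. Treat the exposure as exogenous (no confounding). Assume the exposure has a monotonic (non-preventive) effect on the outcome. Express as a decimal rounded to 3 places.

PN ≈ 0.537

p₁ = 0.642, p₀ = 0.297.
Under exogeneity and monotonicity, PN = (p₁ − p₀) / p₁.
PN = (0.642 − 0.297) / 0.642 = 0.345 / 0.642 ≈ 0.5374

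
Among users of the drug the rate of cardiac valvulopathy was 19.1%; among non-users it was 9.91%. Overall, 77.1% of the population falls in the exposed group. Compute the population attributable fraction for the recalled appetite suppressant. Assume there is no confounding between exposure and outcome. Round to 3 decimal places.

p₁ = 0.191, p₀ = 0.0991.
Overall risk P(Y=1) = π·p₁ + (1−π)·p₀ = 0.771×0.191 + 0.229×0.0991 = 0.16995.
Under exogeneity, PAF = [P(Y=1) − p₀] / P(Y=1).
PAF = (0.16995 − 0.0991) / 0.16995 ≈ 0.4169

PAF ≈ 0.417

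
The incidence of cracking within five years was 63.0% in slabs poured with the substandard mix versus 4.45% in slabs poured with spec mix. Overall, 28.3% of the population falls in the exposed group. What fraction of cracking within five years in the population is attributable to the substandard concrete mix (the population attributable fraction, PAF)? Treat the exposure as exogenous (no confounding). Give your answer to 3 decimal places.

p₁ = 0.63, p₀ = 0.0445.
Overall risk P(Y=1) = π·p₁ + (1−π)·p₀ = 0.283×0.63 + 0.717×0.0445 = 0.2102.
Under exogeneity, PAF = [P(Y=1) − p₀] / P(Y=1).
PAF = (0.2102 − 0.0445) / 0.2102 ≈ 0.7883

PAF ≈ 0.788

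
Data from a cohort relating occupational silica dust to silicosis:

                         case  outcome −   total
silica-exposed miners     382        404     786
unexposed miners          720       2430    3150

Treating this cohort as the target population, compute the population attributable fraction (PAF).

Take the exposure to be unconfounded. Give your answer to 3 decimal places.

PAF ≈ 0.184

p₁ = P(outcome | exposed) = 382/786 = 0.48601
p₀ = P(outcome | unexposed) = 720/3150 = 0.22857
Exposure prevalence π = 786/3936 = 0.1997; overall risk P(Y=1) = 0.27998.
Under exogeneity, PAF = [P(Y=1) − p₀]/P(Y=1).
PAF = (0.27998 − 0.22857) / 0.27998 ≈ 0.1836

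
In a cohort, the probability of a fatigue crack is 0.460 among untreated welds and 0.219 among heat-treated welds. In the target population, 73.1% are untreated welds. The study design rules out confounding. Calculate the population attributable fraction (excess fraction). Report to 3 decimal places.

Let p₁ = 0.46, p₀ = 0.219.
Overall risk P(Y=1) = π·p₁ + (1−π)·p₀ = 0.731×0.46 + 0.269×0.219 = 0.39517.
Under exogeneity, PAF = [P(Y=1) − p₀] / P(Y=1).
PAF = (0.39517 − 0.219) / 0.39517 ≈ 0.4458

PAF ≈ 0.446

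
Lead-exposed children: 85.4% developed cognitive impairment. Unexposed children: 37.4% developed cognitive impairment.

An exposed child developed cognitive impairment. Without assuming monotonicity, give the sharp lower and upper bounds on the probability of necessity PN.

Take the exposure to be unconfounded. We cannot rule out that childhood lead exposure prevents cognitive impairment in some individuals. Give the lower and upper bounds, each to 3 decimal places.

p₁ = 0.854, p₀ = 0.374.
Under exogeneity alone the bounds on PN are max{0,(p₁−p₀)/p₁} ≤ PN ≤ min{1,(1−p₀)/p₁}.
  lower = (p₁ − p₀)/p₁ = 0.48 / 0.854 ≈ 0.5621
  upper = min{1, (1 − p₀)/p₁} = 0.626 / 0.854 ≈ 0.7330

0.562 ≤ PN ≤ 0.733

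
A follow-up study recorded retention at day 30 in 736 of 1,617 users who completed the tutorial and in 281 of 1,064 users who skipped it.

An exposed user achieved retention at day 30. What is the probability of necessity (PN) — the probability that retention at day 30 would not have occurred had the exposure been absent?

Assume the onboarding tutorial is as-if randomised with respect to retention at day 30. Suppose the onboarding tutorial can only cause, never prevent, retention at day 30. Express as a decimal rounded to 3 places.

p₁ = P(outcome | exposed) = 736/1617 = 0.45516
p₀ = P(outcome | unexposed) = 281/1064 = 0.2641
Under exogeneity and monotonicity, PN = (p₁ − p₀) / p₁.
PN = (0.45516 − 0.2641) / 0.45516 = 0.19107 / 0.45516 ≈ 0.4198

PN ≈ 0.420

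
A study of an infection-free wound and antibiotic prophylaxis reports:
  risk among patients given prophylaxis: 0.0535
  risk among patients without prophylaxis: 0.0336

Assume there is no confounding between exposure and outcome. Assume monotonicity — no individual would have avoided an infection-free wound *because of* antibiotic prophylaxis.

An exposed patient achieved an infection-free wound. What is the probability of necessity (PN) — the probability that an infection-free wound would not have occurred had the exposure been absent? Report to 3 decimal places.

Let p₁ = 0.0535, p₀ = 0.0336.
Under exogeneity and monotonicity, PN = (p₁ − p₀) / p₁.
PN = (0.0535 − 0.0336) / 0.0535 = 0.0199 / 0.0535 ≈ 0.3720

PN ≈ 0.372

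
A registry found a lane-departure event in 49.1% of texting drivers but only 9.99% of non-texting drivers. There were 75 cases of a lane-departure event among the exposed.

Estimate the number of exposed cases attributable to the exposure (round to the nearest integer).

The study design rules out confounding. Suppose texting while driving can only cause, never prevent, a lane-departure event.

p₁ = 0.491, p₀ = 0.0999.
PN = (p₁ − p₀)/p₁ = (0.491 − 0.0999) / 0.491 ≈ 0.79654.
Attributable cases ≈ PN × (exposed cases) = 0.79654 × 75 ≈ 59.74.

about 60 cases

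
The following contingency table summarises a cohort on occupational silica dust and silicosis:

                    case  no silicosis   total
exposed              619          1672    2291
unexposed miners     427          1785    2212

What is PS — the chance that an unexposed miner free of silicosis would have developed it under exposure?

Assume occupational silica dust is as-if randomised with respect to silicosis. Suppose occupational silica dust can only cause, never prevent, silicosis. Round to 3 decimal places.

p₁ = P(outcome | exposed) = 619/2291 = 0.27019
p₀ = P(outcome | unexposed) = 427/2212 = 0.19304
Under exogeneity and monotonicity, PS = (p₁ − p₀) / (1 − p₀).
PS = (0.27019 − 0.19304) / (1 − 0.19304) = 0.07715 / 0.80696 ≈ 0.0956

PS ≈ 0.096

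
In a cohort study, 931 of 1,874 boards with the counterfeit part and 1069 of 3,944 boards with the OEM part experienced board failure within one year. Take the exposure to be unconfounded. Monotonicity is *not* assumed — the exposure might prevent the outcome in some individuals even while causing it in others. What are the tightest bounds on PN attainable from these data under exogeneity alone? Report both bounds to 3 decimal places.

0.454 ≤ PN ≤ 1.000

p₁ = P(outcome | exposed) = 931/1874 = 0.4968
p₀ = P(outcome | unexposed) = 1069/3944 = 0.27104
Under exogeneity alone the bounds on PN are max{0,(p₁−p₀)/p₁} ≤ PN ≤ min{1,(1−p₀)/p₁}.
  lower = (p₁ − p₀)/p₁ = 0.22575 / 0.4968 ≈ 0.4544
  upper = min{1, (1 − p₀)/p₁} = 0.72896 / 0.4968 ≈ 1.4673 → capped at 1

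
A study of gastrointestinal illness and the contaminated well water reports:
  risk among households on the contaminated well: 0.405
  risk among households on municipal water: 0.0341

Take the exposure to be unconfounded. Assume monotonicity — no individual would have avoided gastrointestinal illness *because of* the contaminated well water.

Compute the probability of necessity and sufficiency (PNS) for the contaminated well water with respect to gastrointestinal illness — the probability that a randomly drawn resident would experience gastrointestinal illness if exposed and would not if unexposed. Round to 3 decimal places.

Let p₁ = 0.405, p₀ = 0.0341.
Under exogeneity and monotonicity, PNS = p₁ − p₀.
PNS = 0.405 − 0.0341 = 0.3709

PNS ≈ 0.371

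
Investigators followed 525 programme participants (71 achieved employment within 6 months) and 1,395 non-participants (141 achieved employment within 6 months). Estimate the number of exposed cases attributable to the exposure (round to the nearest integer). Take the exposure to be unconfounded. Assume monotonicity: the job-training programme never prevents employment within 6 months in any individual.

p₁ = P(outcome | exposed) = 71/525 = 0.13524
p₀ = P(outcome | unexposed) = 141/1395 = 0.10108
PN = (p₁ − p₀)/p₁ = (0.13524 − 0.10108) / 0.13524 ≈ 0.25261.
Attributable cases ≈ PN × (exposed cases) = 0.25261 × 71 ≈ 17.94.

about 18 cases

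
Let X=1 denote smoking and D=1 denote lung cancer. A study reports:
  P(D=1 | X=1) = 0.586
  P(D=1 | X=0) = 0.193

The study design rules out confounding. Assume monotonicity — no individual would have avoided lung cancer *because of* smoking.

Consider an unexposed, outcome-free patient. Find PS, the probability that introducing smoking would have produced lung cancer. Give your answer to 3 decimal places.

Let p₁ = 0.586, p₀ = 0.193.
Under exogeneity and monotonicity, PS = (p₁ − p₀) / (1 − p₀).
PS = (0.586 − 0.193) / (1 − 0.193) = 0.393 / 0.807 ≈ 0.4870

PS ≈ 0.487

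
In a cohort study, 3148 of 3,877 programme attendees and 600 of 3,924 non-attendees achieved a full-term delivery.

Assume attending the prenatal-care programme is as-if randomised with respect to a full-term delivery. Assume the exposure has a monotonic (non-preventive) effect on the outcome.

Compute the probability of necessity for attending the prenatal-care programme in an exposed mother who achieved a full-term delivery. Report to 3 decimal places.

PN ≈ 0.812

p₁ = P(outcome | exposed) = 3148/3877 = 0.81197
p₀ = P(outcome | unexposed) = 600/3924 = 0.15291
Under exogeneity and monotonicity, PN = (p₁ − p₀) / p₁.
PN = (0.81197 − 0.15291) / 0.81197 = 0.65906 / 0.81197 ≈ 0.8117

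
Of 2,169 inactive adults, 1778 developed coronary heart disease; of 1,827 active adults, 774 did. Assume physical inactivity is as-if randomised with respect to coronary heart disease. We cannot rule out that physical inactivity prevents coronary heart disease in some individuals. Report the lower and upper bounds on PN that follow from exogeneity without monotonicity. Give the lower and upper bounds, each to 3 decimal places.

0.483 ≤ PN ≤ 0.703

p₁ = P(outcome | exposed) = 1778/2169 = 0.81973
p₀ = P(outcome | unexposed) = 774/1827 = 0.42365
Under exogeneity alone the bounds on PN are max{0,(p₁−p₀)/p₁} ≤ PN ≤ min{1,(1−p₀)/p₁}.
  lower = (p₁ − p₀)/p₁ = 0.39609 / 0.81973 ≈ 0.4832
  upper = min{1, (1 − p₀)/p₁} = 0.57635 / 0.81973 ≈ 0.7031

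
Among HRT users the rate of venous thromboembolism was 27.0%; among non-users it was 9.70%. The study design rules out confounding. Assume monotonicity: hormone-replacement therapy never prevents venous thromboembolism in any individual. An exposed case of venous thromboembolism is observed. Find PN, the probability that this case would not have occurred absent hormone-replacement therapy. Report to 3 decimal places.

p₁ = 0.27, p₀ = 0.097.
Under exogeneity and monotonicity, PN = (p₁ − p₀) / p₁.
PN = (0.27 − 0.097) / 0.27 = 0.173 / 0.27 ≈ 0.6407

PN ≈ 0.641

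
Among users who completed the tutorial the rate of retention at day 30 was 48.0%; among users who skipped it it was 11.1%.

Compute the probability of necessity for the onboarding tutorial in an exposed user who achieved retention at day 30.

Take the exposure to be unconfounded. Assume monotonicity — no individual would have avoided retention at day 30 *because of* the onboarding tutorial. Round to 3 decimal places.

PN ≈ 0.769

p₁ = 0.48, p₀ = 0.111.
Under exogeneity and monotonicity, PN = (p₁ − p₀) / p₁.
PN = (0.48 − 0.111) / 0.48 = 0.369 / 0.48 ≈ 0.7688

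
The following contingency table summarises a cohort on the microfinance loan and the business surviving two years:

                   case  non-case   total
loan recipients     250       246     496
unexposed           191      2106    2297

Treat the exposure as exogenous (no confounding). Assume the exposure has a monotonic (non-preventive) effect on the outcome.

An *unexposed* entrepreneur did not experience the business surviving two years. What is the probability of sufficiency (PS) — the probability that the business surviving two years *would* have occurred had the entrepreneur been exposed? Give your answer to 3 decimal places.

p₁ = P(outcome | exposed) = 250/496 = 0.50403
p₀ = P(outcome | unexposed) = 191/2297 = 0.083152
Under exogeneity and monotonicity, PS = (p₁ − p₀)/(1 − p₀).
PS = (0.50403 − 0.083152) / 0.91685 ≈ 0.4591

PS ≈ 0.459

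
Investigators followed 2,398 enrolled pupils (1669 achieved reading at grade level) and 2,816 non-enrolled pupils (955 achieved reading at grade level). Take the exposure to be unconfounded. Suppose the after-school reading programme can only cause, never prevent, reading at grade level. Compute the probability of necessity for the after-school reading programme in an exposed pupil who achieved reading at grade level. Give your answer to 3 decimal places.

PN ≈ 0.513

p₁ = P(outcome | exposed) = 1669/2398 = 0.696
p₀ = P(outcome | unexposed) = 955/2816 = 0.33913
Under exogeneity and monotonicity, PN = (p₁ − p₀) / p₁.
PN = (0.696 − 0.33913) / 0.696 = 0.35686 / 0.696 ≈ 0.5127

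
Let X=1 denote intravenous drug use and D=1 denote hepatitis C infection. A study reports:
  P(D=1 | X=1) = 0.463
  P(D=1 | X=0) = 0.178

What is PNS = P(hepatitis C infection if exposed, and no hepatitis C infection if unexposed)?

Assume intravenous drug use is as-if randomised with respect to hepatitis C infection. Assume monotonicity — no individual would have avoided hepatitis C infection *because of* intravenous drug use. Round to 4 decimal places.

Let p₁ = 0.463, p₀ = 0.178.
Under exogeneity and monotonicity, PNS = p₁ − p₀.
PNS = 0.463 − 0.178 = 0.285

PNS ≈ 0.2850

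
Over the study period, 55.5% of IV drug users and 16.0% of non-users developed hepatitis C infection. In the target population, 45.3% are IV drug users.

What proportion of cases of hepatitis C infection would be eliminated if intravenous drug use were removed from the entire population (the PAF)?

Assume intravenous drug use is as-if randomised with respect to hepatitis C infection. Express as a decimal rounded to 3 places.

p₁ = 0.555, p₀ = 0.16.
Overall risk P(Y=1) = π·p₁ + (1−π)·p₀ = 0.453×0.555 + 0.547×0.16 = 0.33893.
Under exogeneity, PAF = [P(Y=1) − p₀] / P(Y=1).
PAF = (0.33893 − 0.16) / 0.33893 ≈ 0.5279

PAF ≈ 0.528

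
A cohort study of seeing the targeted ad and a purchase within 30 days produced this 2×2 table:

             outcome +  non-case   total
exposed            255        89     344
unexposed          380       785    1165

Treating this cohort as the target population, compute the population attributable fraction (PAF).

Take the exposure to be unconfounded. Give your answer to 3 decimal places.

p₁ = P(outcome | exposed) = 255/344 = 0.74128
p₀ = P(outcome | unexposed) = 380/1165 = 0.32618
Exposure prevalence π = 344/1509 = 0.22797; overall risk P(Y=1) = 0.42081.
Under exogeneity, PAF = [P(Y=1) − p₀]/P(Y=1).
PAF = (0.42081 − 0.32618) / 0.42081 ≈ 0.2249

PAF ≈ 0.225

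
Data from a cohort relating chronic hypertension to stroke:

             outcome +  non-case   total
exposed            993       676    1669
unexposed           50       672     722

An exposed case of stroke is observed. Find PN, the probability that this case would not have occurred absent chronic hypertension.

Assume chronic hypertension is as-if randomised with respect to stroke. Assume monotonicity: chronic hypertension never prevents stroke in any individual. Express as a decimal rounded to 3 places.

PN ≈ 0.884

p₁ = P(outcome | exposed) = 993/1669 = 0.59497
p₀ = P(outcome | unexposed) = 50/722 = 0.069252
Under exogeneity and monotonicity, PN = (p₁ − p₀) / p₁.
PN = (0.59497 − 0.069252) / 0.59497 = 0.52571 / 0.59497 ≈ 0.8836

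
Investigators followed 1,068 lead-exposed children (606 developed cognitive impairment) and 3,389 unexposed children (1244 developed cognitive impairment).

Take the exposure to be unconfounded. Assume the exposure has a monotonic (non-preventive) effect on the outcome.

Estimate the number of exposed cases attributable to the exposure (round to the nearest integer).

p₁ = P(outcome | exposed) = 606/1068 = 0.56742
p₀ = P(outcome | unexposed) = 1244/3389 = 0.36707
PN = (p₁ − p₀)/p₁ = (0.56742 − 0.36707) / 0.56742 ≈ 0.35308.
Attributable cases ≈ PN × (exposed cases) = 0.35308 × 606 ≈ 213.97.

about 214 cases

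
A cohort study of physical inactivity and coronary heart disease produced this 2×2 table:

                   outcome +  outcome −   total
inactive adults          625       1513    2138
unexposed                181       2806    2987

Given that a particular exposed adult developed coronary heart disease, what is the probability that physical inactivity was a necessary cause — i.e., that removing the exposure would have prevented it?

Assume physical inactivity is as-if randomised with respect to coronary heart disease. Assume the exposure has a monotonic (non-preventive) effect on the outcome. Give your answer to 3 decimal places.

p₁ = P(outcome | exposed) = 625/2138 = 0.29233
p₀ = P(outcome | unexposed) = 181/2987 = 0.060596
Under exogeneity and monotonicity, PN = (p₁ − p₀) / p₁.
PN = (0.29233 − 0.060596) / 0.29233 = 0.23173 / 0.29233 ≈ 0.7927

PN ≈ 0.793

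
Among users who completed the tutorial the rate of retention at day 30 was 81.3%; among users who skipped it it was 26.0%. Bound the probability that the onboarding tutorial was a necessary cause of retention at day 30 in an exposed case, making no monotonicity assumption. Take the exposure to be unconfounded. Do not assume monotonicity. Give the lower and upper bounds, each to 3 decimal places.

0.680 ≤ PN ≤ 0.910

p₁ = 0.813, p₀ = 0.26.
Under exogeneity alone the bounds on PN are max{0,(p₁−p₀)/p₁} ≤ PN ≤ min{1,(1−p₀)/p₁}.
  lower = (p₁ − p₀)/p₁ = 0.553 / 0.813 ≈ 0.6802
  upper = min{1, (1 − p₀)/p₁} = 0.74 / 0.813 ≈ 0.9102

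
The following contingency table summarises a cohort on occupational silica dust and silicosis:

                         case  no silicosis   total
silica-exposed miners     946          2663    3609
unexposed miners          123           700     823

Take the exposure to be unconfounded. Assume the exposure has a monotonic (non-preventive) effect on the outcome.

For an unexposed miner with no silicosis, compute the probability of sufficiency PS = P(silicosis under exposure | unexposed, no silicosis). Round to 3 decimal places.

p₁ = P(outcome | exposed) = 946/3609 = 0.26212
p₀ = P(outcome | unexposed) = 123/823 = 0.14945
Under exogeneity and monotonicity, PS = (p₁ − p₀) / (1 − p₀).
PS = (0.26212 − 0.14945) / (1 − 0.14945) = 0.11267 / 0.85055 ≈ 0.1325

PS ≈ 0.132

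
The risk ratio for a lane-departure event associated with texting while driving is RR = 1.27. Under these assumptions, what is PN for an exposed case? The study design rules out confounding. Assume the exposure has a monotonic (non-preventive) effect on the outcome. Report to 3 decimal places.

PN ≈ 0.213

Under exogeneity and monotonicity, PN = (RR − 1) / RR = 1 − 1/RR.
PN = (1.27 − 1) / 1.27 = 0.27 / 1.27 ≈ 0.2126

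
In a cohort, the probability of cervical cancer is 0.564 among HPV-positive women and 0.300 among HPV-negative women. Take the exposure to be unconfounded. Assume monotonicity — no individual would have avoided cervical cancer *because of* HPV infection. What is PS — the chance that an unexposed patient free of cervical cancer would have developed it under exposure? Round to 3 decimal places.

Let p₁ = 0.564, p₀ = 0.3.
Under exogeneity and monotonicity, PS = (p₁ − p₀) / (1 − p₀).
PS = (0.564 − 0.3) / (1 − 0.3) = 0.264 / 0.7 ≈ 0.3771

PS ≈ 0.377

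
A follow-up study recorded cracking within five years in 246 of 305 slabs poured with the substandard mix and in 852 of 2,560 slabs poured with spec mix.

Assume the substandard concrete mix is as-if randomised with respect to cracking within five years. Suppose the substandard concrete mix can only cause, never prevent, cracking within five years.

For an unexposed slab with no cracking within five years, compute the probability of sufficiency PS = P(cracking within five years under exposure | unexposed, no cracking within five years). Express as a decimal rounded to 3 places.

p₁ = P(outcome | exposed) = 246/305 = 0.80656
p₀ = P(outcome | unexposed) = 852/2560 = 0.33281
Under exogeneity and monotonicity, PS = (p₁ − p₀) / (1 − p₀).
PS = (0.80656 − 0.33281) / (1 − 0.33281) = 0.47374 / 0.66719 ≈ 0.7101

PS ≈ 0.710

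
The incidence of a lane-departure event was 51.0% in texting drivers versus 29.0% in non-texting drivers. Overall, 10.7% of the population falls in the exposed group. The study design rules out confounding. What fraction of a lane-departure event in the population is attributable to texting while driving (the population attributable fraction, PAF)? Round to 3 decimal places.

p₁ = 0.51, p₀ = 0.29.
Overall risk P(Y=1) = π·p₁ + (1−π)·p₀ = 0.107×0.51 + 0.893×0.29 = 0.31354.
Under exogeneity, PAF = [P(Y=1) − p₀] / P(Y=1).
PAF = (0.31354 − 0.29) / 0.31354 ≈ 0.0751

PAF ≈ 0.075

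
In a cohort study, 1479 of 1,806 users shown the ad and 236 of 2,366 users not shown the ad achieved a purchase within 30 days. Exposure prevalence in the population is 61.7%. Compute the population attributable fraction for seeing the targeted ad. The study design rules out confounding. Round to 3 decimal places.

p₁ = P(outcome | exposed) = 1479/1806 = 0.81894
p₀ = P(outcome | unexposed) = 236/2366 = 0.099746
Overall risk P(Y=1) = π·p₁ + (1−π)·p₀ = 0.617×0.81894 + 0.383×0.099746 = 0.54349.
Under exogeneity, PAF = [P(Y=1) − p₀] / P(Y=1).
PAF = (0.54349 − 0.099746) / 0.54349 ≈ 0.8165

PAF ≈ 0.816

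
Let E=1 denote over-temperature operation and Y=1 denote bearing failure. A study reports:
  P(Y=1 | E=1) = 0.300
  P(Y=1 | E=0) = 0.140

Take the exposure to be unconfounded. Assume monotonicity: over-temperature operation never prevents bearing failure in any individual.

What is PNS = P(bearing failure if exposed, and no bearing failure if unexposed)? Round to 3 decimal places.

PNS ≈ 0.160

Let p₁ = 0.3, p₀ = 0.14.
Under exogeneity and monotonicity, PNS = p₁ − p₀.
PNS = 0.3 − 0.14 = 0.16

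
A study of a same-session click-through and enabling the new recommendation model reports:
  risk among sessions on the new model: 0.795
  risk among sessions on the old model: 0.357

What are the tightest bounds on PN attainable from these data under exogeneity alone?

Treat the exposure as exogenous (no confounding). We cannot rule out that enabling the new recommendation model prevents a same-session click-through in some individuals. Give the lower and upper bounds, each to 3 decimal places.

0.551 ≤ PN ≤ 0.809

Let p₁ = 0.795, p₀ = 0.357.
Under exogeneity alone the bounds on PN are max{0,(p₁−p₀)/p₁} ≤ PN ≤ min{1,(1−p₀)/p₁}.
  lower = (p₁ − p₀)/p₁ = 0.438 / 0.795 ≈ 0.5509
  upper = min{1, (1 − p₀)/p₁} = 0.643 / 0.795 ≈ 0.8088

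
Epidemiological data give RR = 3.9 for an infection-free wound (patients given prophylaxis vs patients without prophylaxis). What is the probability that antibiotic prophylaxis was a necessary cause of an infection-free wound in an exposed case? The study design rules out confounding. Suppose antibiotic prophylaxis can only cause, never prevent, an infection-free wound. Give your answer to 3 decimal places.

PN ≈ 0.744

Under exogeneity and monotonicity, PN = (RR − 1) / RR = 1 − 1/RR.
PN = (3.9 − 1) / 3.9 = 2.9 / 3.9 ≈ 0.7436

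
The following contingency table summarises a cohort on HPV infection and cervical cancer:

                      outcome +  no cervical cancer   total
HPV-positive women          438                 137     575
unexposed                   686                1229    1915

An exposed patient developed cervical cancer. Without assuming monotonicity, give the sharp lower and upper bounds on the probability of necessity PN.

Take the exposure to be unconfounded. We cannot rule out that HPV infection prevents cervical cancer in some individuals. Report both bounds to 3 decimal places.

p₁ = P(outcome | exposed) = 438/575 = 0.76174
p₀ = P(outcome | unexposed) = 686/1915 = 0.35822
Under exogeneity alone the bounds on PN are max{0,(p₁−p₀)/p₁} ≤ PN ≤ min{1,(1−p₀)/p₁}.
  lower = (p₁ − p₀)/p₁ = 0.40351 / 0.76174 ≈ 0.5297
  upper = min{1, (1 − p₀)/p₁} = 0.64178 / 0.76174 ≈ 0.8425

0.530 ≤ PN ≤ 0.843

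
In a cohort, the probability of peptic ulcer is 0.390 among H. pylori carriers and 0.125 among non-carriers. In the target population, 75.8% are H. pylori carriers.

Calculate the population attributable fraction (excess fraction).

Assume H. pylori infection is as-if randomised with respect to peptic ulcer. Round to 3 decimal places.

PAF ≈ 0.616

Let p₁ = 0.39, p₀ = 0.125.
Overall risk P(Y=1) = π·p₁ + (1−π)·p₀ = 0.758×0.39 + 0.242×0.125 = 0.32587.
Under exogeneity, PAF = [P(Y=1) − p₀] / P(Y=1).
PAF = (0.32587 − 0.125) / 0.32587 ≈ 0.6164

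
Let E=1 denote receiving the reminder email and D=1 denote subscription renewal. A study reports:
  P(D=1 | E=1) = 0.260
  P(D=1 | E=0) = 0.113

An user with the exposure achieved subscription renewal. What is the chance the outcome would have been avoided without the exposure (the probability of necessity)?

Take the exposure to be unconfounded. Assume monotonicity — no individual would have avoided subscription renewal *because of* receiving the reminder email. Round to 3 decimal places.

PN ≈ 0.565

Let p₁ = 0.26, p₀ = 0.113.
Under exogeneity and monotonicity, PN = (p₁ − p₀) / p₁.
PN = (0.26 − 0.113) / 0.26 = 0.147 / 0.26 ≈ 0.5654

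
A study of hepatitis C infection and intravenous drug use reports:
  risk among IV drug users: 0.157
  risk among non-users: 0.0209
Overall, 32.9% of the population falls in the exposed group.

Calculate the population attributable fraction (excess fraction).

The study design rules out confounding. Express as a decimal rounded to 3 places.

Let p₁ = 0.157, p₀ = 0.0209.
Overall risk P(Y=1) = π·p₁ + (1−π)·p₀ = 0.329×0.157 + 0.671×0.0209 = 0.065677.
Under exogeneity, PAF = [P(Y=1) − p₀] / P(Y=1).
PAF = (0.065677 − 0.0209) / 0.065677 ≈ 0.6818

PAF ≈ 0.682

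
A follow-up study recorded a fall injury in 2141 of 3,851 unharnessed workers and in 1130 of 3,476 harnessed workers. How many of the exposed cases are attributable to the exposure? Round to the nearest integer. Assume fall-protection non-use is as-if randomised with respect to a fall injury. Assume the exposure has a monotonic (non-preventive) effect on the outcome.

about 889 cases

p₁ = P(outcome | exposed) = 2141/3851 = 0.55596
p₀ = P(outcome | unexposed) = 1130/3476 = 0.32509
PN = (p₁ − p₀)/p₁ = (0.55596 − 0.32509) / 0.55596 ≈ 0.41527.
Attributable cases ≈ PN × (exposed cases) = 0.41527 × 2141 ≈ 889.09.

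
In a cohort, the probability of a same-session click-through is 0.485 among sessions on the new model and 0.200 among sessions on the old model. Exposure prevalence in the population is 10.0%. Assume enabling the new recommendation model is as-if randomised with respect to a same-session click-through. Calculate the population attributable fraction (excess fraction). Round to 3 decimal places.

PAF ≈ 0.125

Let p₁ = 0.485, p₀ = 0.2.
Overall risk P(Y=1) = π·p₁ + (1−π)·p₀ = 0.1×0.485 + 0.9×0.2 = 0.2285.
Under exogeneity, PAF = [P(Y=1) − p₀] / P(Y=1).
PAF = (0.2285 − 0.2) / 0.2285 ≈ 0.1247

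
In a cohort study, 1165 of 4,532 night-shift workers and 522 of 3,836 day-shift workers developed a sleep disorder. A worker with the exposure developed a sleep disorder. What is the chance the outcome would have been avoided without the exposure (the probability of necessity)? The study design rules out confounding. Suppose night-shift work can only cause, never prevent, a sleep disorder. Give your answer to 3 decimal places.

PN ≈ 0.471

p₁ = P(outcome | exposed) = 1165/4532 = 0.25706
p₀ = P(outcome | unexposed) = 522/3836 = 0.13608
Under exogeneity and monotonicity, PN = (p₁ − p₀) / p₁.
PN = (0.25706 − 0.13608) / 0.25706 = 0.12098 / 0.25706 ≈ 0.4706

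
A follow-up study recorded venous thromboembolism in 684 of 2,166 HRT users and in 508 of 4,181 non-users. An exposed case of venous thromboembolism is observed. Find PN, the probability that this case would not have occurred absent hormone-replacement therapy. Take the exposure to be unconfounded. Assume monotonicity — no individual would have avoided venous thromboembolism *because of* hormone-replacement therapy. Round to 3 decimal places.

p₁ = P(outcome | exposed) = 684/2166 = 0.31579
p₀ = P(outcome | unexposed) = 508/4181 = 0.1215
Under exogeneity and monotonicity, PN = (p₁ − p₀) / p₁.
PN = (0.31579 − 0.1215) / 0.31579 = 0.19429 / 0.31579 ≈ 0.6152

PN ≈ 0.615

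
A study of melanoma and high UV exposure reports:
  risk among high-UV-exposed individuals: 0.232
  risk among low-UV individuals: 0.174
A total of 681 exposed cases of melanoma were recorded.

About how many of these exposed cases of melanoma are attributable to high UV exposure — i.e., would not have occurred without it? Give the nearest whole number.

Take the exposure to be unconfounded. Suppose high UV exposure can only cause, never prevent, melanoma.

about 170 cases

Let p₁ = 0.232, p₀ = 0.174.
PN = (p₁ − p₀)/p₁ = (0.232 − 0.174) / 0.232 ≈ 0.25000.
Attributable cases ≈ PN × (exposed cases) = 0.25000 × 681 ≈ 170.25.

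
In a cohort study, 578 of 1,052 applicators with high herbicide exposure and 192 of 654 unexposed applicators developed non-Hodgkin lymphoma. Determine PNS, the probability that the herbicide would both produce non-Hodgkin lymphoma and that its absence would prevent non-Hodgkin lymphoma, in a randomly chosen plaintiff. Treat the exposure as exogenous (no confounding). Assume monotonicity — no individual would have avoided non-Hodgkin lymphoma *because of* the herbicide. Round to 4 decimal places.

PNS ≈ 0.2559

p₁ = P(outcome | exposed) = 578/1052 = 0.54943
p₀ = P(outcome | unexposed) = 192/654 = 0.29358
Under exogeneity and monotonicity, PNS = p₁ − p₀.
PNS = 0.54943 − 0.29358 = 0.25585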